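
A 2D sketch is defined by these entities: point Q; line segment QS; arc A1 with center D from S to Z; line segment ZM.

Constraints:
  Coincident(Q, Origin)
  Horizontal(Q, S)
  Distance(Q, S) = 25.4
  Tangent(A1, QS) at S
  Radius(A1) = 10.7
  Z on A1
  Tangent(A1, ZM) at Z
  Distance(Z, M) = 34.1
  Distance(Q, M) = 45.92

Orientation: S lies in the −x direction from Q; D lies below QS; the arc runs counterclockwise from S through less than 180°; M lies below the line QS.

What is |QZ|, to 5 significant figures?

37.986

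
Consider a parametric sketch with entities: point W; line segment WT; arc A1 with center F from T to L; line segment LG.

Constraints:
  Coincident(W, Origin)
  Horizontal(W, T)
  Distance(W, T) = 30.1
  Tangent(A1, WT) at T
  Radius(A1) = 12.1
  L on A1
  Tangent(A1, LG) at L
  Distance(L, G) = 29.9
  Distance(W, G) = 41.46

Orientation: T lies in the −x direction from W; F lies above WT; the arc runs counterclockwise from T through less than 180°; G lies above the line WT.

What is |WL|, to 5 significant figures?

20.741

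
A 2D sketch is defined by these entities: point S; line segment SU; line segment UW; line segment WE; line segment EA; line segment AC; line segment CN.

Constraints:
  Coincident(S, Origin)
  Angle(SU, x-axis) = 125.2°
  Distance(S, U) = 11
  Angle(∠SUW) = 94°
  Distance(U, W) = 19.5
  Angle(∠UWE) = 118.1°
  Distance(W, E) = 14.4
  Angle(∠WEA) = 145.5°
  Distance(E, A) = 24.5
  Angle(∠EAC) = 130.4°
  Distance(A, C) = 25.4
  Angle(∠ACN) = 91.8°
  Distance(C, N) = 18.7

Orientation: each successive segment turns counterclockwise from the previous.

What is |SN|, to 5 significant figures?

26.261

S is at the origin; SU runs at 125.2° with length 11.0, so U = (-6.3408, 8.9886). ∠SUW = 94.0° gives UW at -148.80° from the x-axis; with |UW| = 19.5, W = (-23.020, -1.1129). ∠UWE = 118.1° gives WE at -86.900° from the x-axis; with |WE| = 14.4, E = (-22.242, -15.492). ∠WEA = 145.5° gives EA at -52.400° from the x-axis; with |EA| = 24.5, A = (-7.2931, -34.903). ∠EAC = 130.4° gives AC at -2.8000° from the x-axis; with |AC| = 25.4, C = (18.077, -36.144). ∠ACN = 91.8° gives CN at 85.400° from the x-axis; with |CN| = 18.7, N = (19.576, -17.504). Then |SN| = |N − S| = 26.261.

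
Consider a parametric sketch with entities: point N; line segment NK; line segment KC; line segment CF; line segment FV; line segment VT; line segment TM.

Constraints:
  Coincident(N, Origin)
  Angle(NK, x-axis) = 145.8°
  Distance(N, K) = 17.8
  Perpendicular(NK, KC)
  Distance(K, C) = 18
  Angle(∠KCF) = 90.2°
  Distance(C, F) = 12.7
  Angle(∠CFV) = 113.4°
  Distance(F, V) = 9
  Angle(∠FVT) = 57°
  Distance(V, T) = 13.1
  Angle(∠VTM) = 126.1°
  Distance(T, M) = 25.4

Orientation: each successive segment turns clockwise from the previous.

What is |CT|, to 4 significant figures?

6.941

N is at the origin; NK runs at 145.8° with length 17.8, so K = (-14.72, 10.01). The perpendicularity gives KC at right angles to NK, so KC runs at 55.80°; with |KC| = 18.0, C = (-4.605, 24.89). ∠KCF = 90.2° gives CF at -34.00° from the x-axis; with |CF| = 12.7, F = (5.924, 17.79). ∠CFV = 113.4° gives FV at -100.6° from the x-axis; with |FV| = 9.0, V = (4.269, 8.944). ∠FVT = 57.0° gives VT at 136.4° from the x-axis; with |VT| = 13.1, T = (-5.218, 17.98). Then |CT| = |T − C| = 6.941.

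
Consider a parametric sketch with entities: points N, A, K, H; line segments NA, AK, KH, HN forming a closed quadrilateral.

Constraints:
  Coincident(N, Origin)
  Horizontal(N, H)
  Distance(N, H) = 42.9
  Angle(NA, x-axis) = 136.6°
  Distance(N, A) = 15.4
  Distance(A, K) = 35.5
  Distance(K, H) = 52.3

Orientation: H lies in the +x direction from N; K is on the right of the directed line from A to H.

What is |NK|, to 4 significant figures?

24.34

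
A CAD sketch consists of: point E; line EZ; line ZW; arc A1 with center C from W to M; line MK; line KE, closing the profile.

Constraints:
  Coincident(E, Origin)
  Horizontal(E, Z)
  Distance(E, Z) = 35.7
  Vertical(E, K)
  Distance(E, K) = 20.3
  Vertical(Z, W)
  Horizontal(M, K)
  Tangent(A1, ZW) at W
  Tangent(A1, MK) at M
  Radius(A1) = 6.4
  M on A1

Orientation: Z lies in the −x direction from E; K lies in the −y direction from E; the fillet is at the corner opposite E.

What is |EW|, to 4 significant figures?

38.31

E is at the origin; E and Z share the same y with |EZ| = 35.7 and Z on the −x side, so Z = (-35.70, 0.000). E and K share the same x with |EK| = 20.3 and K on the −y side, so K = (0.000, -20.30). The virtual corner opposite E is at (-35.70, -20.30). Tangency of A1 to ZW means the radius CW is perpendicular to ZW and A1 meets MK tangentially, so CM is at right angles to MK, with radius 6.4, so the center C sits 6.4 in from both sides at C = (-29.30, -13.90). That places the tangent points at W = (-35.70, -13.90) on ZW and M = (-29.30, -20.30) on MK. Then |EW| = |W − E| = 38.31.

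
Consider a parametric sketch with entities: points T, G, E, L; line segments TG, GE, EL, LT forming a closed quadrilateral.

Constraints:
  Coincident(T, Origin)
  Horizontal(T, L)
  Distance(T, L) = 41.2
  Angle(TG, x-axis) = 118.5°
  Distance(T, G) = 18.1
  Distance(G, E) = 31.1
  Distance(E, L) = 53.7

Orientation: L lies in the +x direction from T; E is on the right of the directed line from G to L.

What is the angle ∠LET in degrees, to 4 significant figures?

39.35°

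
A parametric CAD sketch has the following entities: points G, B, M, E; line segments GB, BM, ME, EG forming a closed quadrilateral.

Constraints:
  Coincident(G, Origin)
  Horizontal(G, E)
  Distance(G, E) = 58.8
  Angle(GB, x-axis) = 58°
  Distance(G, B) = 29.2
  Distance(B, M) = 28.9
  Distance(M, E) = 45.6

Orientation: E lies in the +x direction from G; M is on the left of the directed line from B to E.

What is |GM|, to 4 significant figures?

56.90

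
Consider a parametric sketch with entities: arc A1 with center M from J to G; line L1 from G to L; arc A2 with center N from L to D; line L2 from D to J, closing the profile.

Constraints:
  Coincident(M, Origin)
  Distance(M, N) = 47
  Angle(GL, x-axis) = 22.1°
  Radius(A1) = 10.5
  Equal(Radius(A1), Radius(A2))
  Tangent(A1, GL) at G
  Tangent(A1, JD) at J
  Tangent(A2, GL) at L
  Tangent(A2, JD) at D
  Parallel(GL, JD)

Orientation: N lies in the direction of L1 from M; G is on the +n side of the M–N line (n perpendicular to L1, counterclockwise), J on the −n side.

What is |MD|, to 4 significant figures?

48.16

Tangency of A1 to both parallel lines with radius 10.5 puts G and J at M ± 10.5·n: G = (-3.950, 9.729), J = (3.950, -9.729). Equal radii place L and D the same way about N: L = N + 10.5·n = (39.60, 27.41), D = N − 10.5·n = (47.50, 7.954). Then |MD| = |D − M| = 48.16.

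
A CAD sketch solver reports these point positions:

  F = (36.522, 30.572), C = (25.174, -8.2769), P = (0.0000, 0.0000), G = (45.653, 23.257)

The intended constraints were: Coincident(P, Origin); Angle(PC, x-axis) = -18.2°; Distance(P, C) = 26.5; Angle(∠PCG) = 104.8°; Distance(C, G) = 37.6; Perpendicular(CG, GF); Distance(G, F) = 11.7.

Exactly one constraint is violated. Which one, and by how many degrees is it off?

Perpendicular(CG, GF) — off by 5.70°.

P = (0.00, 0.00) ✓; PC at -18.20° ✓; |PC| = 26.50 ✓; ∠PCG = 104.8° ✓; |CG| = 37.60 ✓; ∠(CG, GF) = 84.30° ✗; |GF| = 11.70 ✓.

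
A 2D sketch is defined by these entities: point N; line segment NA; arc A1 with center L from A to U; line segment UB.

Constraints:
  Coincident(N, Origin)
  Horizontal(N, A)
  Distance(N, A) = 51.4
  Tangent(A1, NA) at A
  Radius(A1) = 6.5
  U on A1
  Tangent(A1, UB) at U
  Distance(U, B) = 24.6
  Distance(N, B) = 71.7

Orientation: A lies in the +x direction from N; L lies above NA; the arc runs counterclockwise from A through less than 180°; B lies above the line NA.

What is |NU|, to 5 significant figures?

57.604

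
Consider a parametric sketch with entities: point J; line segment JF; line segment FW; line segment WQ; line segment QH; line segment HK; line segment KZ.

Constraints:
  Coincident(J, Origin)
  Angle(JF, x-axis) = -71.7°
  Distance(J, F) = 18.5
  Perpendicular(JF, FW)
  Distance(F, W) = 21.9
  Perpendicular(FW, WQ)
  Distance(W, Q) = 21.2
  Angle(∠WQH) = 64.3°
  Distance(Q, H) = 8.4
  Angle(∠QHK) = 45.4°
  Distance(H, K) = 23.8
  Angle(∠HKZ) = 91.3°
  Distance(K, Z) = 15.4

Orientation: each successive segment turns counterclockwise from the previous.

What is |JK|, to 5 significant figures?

37.816

J is at the origin; JF runs at -71.7° with length 18.5, so F = (5.8089, -17.564). JF is perpendicular to FW, so FW runs at 18.300°; with |FW| = 21.9, W = (26.601, -10.688). FW is perpendicular to WQ, so WQ runs at 108.30°; with |WQ| = 21.2, Q = (19.945, 9.4399). ∠WQH = 64.3° gives QH at -136.00° from the x-axis; with |QH| = 8.4, H = (13.902, 3.6048). ∠QHK = 45.4° gives HK at -1.4000° from the x-axis; with |HK| = 23.8, K = (37.695, 3.0233). Then |JK| = |K − J| = 37.816.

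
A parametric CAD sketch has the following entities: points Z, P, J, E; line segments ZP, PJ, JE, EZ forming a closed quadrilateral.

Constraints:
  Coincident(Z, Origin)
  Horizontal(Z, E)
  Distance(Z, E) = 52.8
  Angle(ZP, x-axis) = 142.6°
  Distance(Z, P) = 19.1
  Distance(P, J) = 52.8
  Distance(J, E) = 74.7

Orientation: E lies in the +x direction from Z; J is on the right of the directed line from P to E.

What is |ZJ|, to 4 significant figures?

42.05

Z is at the origin; Z and E share the same y with |ZE| = 52.8 and E in +x, so E = (52.8, 0). ZP runs at 142.6° with |ZP| = 19.1, so P = (-15.17, 11.60). J is determined by |PJ| = 52.8 and |JE| = 74.7 together: it lies at the intersection of circle(P, 52.8) and circle(E, 74.7). With |PE| = 68.96, the foot of the radical line on PE is 14.23 from P and the perpendicular offset is √(52.8² − 14.23²) = 50.85. Taking the right-of-PE solution: J = (-9.699, -40.91).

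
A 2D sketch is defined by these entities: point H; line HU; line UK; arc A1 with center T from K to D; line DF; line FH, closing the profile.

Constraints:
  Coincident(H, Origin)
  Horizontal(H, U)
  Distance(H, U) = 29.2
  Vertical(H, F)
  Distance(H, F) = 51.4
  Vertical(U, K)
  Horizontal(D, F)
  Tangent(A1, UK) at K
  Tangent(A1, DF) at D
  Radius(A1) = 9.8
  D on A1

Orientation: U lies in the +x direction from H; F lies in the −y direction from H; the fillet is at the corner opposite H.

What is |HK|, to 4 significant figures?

50.83

H is at the origin; H and U share the same y with |HU| = 29.2 and U on the +x side, so U = (29.20, 0.000). HF is vertical with |HF| = 51.4 and F on the −y side, so F = (0.000, -51.40). The virtual corner opposite H is at (29.20, -51.40). Since A1 is tangent to UK there, TK ⟂ UK and tangency of A1 to DF means the radius TD is perpendicular to DF, with radius 9.8, so the center T sits 9.8 in from both sides at T = (19.40, -41.60). That places the tangent points at K = (29.20, -41.60) on UK and D = (19.40, -51.40) on DF. Then |HK| = |K − H| = 50.83.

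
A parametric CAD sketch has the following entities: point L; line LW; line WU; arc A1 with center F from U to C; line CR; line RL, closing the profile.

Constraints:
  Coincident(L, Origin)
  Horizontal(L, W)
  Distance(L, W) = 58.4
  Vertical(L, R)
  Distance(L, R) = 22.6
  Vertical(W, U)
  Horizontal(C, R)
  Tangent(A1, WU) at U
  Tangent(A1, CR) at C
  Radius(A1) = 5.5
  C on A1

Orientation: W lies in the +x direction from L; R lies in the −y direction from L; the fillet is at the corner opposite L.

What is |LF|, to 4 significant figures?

55.60

L is at the origin; L and W share the same y with |LW| = 58.4 and W on the +x side, so W = (58.40, 0.000). L and R share the same x with |LR| = 22.6 and R on the −y side, so R = (0.000, -22.60). The virtual corner opposite L is at (58.40, -22.60). Since A1 is tangent to WU there, FU ⟂ WU and A1 meets CR tangentially, so FC is at right angles to CR, with radius 5.5, so the center F sits 5.5 in from both sides at F = (52.90, -17.10). Then |LF| = |F − L| = 55.60.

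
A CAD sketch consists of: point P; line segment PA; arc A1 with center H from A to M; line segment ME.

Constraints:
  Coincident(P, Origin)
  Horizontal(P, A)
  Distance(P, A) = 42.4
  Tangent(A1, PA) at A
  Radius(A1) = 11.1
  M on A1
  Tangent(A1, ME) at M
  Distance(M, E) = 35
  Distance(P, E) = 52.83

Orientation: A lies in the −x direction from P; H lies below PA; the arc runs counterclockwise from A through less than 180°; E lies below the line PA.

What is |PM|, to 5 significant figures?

54.015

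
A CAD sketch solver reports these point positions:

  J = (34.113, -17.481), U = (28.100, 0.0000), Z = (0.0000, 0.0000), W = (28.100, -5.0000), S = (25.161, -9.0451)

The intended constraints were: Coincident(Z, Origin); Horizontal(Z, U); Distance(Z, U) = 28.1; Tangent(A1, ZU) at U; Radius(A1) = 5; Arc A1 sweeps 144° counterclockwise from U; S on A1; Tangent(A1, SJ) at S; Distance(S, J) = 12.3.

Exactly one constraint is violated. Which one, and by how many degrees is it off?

Tangent(A1, SJ) at S — off by 7.30°.

Z = (0.00, 0.00) ✓; Z.y = 0.00, U.y = 0.00 ✓; |ZU| = 28.10 ✓; ∠(WU, UZ) = 90.00° ✓; |WU| = 5.000 ✓; bearing(W→S) − bearing(W→U) = 144.0° ✓; |WS| = 5.000 ✓; ∠(WS, SJ) = 97.30° ✗; |SJ| = 12.30 ✓.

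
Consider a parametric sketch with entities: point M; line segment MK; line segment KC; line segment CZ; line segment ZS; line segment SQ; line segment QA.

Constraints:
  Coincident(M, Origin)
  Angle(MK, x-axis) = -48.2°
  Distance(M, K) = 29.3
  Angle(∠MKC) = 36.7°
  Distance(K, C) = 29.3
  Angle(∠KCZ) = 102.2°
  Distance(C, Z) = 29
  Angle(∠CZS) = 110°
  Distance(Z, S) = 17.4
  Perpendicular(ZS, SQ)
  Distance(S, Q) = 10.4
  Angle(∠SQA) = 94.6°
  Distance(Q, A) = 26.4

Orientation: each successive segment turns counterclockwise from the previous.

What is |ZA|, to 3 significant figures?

15.4

M is at the origin; MK runs at -48.2° with length 29.3, so K = (19.5, -21.8). ∠MKC = 36.7° gives KC at 95.1° from the x-axis; with |KC| = 29.3, C = (16.9, 7.34). ∠KCZ = 102.2° gives CZ at 173° from the x-axis; with |CZ| = 29.0, Z = (-11.9, 10.9). ∠CZS = 110.0° gives ZS at -117° from the x-axis; with |ZS| = 17.4, S = (-19.8, -4.56). ZS is perpendicular to SQ, so SQ runs at -27.1°; with |SQ| = 10.4, Q = (-10.5, -9.30). ∠SQA = 94.6° gives QA at 58.3° from the x-axis; with |QA| = 26.4, A = (3.35, 13.2). Then |ZA| = |A − Z| = 15.4.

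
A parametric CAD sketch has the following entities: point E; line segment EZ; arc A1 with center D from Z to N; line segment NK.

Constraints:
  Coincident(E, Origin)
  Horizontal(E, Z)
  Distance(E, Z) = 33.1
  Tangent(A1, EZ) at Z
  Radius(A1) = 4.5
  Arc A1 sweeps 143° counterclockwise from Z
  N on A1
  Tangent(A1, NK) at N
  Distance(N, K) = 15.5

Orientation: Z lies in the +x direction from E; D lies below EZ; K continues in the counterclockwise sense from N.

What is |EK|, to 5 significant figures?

46.183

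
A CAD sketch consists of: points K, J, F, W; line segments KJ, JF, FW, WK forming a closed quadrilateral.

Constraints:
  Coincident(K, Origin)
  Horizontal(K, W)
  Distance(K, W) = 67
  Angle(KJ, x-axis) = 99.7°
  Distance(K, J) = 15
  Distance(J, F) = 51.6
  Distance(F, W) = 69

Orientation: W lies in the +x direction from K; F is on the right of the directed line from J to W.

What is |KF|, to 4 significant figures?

36.61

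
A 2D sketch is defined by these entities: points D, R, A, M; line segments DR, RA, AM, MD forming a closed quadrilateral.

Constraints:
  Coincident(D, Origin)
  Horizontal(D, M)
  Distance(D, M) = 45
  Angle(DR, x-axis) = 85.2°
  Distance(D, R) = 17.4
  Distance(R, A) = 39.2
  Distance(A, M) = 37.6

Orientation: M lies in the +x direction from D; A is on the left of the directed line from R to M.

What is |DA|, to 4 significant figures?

51.00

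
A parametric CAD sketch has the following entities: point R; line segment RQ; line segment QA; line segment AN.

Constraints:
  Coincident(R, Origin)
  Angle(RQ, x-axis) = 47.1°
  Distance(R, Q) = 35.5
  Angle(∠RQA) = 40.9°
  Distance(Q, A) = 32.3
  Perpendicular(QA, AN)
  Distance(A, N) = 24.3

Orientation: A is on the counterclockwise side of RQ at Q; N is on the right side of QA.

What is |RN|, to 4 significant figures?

47.86

R is at the origin; RQ runs at 47.1° with length 35.5, so Q = 35.5·(cos 47.1°, sin 47.1°) = (24.17, 26.01). ∠RQA = 40.9°, so QA runs at 47.1° + (180° − 40.9°) = 186.2° from the x-axis; with |QA| = 32.3, A = Q + 32.3·(cos 186.2°, sin 186.2°) = (-7.945, 22.52). QA ⟂ AN; with |AN| = 24.3 on the right of QA, N = A + 24.3·(-0.1080, 0.9942) = (-10.57, 46.67). Then |RN| = |N − R| = 47.86.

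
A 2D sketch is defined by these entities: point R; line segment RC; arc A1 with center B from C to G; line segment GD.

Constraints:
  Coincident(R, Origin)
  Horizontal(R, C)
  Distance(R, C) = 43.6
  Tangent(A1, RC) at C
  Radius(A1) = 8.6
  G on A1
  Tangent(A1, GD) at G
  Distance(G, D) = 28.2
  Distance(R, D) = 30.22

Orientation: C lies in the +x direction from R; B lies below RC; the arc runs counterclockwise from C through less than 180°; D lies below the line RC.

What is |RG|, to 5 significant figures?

37.287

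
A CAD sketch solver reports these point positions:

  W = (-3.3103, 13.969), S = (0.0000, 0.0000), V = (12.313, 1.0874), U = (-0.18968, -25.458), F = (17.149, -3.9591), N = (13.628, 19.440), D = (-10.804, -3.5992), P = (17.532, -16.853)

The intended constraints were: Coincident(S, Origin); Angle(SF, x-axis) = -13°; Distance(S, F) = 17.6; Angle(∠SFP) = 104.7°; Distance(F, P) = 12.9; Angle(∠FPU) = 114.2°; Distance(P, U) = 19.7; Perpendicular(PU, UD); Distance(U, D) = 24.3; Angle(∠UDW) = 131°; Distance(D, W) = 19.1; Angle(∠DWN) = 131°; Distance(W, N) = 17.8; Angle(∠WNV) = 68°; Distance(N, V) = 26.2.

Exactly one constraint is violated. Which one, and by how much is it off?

Distance(N, V) = 26.2 — off by 7.80.

S = (0.00, 0.00) ✓; SF at -13.00° ✓; |SF| = 17.60 ✓; ∠SFP = 104.7° ✓; |FP| = 12.90 ✓; ∠FPU = 114.2° ✓; |PU| = 19.70 ✓; ∠(PU, UD) = 90.00° ✓; |UD| = 24.30 ✓; ∠UDW = 131.0° ✓; |DW| = 19.10 ✓; ∠DWN = 131.0° ✓; |WN| = 17.80 ✓; ∠WNV = 68.00° ✓; |NV| = 18.40 ✗.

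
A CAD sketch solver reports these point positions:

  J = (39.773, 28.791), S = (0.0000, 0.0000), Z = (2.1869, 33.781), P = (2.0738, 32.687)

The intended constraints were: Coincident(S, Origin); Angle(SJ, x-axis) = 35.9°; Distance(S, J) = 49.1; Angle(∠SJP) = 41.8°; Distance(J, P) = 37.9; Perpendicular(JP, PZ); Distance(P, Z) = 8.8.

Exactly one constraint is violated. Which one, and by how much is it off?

Distance(P, Z) = 8.8 — off by 7.70.

S = (0.00, 0.00) ✓; SJ at 35.90° ✓; |SJ| = 49.10 ✓; ∠SJP = 41.80° ✓; |JP| = 37.90 ✓; ∠(JP, PZ) = 90.00° ✓; |PZ| = 1.100 ✗.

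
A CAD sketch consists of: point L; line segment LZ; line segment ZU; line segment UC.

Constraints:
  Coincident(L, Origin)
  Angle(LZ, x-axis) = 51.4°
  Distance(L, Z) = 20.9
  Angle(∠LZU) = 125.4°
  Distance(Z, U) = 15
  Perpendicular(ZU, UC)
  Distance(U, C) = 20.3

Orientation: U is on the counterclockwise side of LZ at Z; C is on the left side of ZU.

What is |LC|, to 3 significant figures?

27.3

∠LZU = 125.4°, so ZU runs at 51.4° + (180° − 125.4°) = 106° from the x-axis; with |ZU| = 15.0, U = Z + 15.0·(cos 106°, sin 106°) = (8.90, 30.8). The perpendicularity gives UC at right angles to ZU; with |UC| = 20.3 on the left of ZU, C = U + 20.3·(-0.961, -0.276) = (-10.6, 25.2). Then |LC| = |C − L| = 27.3.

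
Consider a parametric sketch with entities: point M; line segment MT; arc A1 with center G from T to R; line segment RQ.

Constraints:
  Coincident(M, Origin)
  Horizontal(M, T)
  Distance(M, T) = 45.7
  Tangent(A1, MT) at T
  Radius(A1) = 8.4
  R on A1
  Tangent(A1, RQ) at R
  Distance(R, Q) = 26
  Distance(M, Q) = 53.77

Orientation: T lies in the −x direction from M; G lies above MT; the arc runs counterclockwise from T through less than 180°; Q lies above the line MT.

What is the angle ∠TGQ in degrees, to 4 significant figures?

169.3°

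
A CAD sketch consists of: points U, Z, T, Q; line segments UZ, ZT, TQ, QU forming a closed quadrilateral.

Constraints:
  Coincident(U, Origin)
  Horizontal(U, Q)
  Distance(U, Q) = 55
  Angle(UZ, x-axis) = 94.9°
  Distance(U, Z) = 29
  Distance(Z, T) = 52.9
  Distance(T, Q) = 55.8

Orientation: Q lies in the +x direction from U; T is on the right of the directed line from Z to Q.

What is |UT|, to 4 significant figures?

23.97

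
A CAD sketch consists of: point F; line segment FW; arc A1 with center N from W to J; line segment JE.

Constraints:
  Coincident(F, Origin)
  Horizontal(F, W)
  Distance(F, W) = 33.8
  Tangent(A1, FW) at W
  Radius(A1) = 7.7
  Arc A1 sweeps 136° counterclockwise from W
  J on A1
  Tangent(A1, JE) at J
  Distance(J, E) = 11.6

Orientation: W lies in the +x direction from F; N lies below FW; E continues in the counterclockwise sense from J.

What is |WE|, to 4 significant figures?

21.51

On A1, W sits at bearing 90° from N; a 136° counterclockwise sweep puts J at bearing 226°, so J = N + 7.7·(cos 226°, sin 226°) = (28.45, -13.24). Since A1 is tangent to JE there, NJ ⟂ JE, so JE runs along (−sin 226°, cos 226°); with |JE| = 11.6, E = (36.80, -21.30). Then |WE| = |E − W| = 21.51.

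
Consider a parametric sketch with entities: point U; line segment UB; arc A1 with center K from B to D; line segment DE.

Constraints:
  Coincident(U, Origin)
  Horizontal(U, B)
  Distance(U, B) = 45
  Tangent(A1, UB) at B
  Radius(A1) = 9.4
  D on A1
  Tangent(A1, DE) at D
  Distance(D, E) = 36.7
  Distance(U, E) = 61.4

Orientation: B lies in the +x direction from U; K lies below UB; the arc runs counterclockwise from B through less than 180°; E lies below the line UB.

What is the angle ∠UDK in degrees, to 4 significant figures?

157.5°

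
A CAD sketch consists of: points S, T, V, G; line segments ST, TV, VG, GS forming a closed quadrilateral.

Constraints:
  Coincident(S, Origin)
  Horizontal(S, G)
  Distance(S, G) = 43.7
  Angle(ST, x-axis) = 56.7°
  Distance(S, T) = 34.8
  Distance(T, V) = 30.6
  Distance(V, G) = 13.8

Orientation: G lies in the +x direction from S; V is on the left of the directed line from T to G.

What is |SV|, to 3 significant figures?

47.6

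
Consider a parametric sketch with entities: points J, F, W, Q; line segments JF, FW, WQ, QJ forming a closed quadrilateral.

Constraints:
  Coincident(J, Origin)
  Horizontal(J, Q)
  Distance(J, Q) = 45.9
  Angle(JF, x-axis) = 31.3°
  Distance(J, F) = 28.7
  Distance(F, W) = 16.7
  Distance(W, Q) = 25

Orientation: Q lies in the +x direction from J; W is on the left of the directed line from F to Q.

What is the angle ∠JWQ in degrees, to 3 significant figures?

75.2°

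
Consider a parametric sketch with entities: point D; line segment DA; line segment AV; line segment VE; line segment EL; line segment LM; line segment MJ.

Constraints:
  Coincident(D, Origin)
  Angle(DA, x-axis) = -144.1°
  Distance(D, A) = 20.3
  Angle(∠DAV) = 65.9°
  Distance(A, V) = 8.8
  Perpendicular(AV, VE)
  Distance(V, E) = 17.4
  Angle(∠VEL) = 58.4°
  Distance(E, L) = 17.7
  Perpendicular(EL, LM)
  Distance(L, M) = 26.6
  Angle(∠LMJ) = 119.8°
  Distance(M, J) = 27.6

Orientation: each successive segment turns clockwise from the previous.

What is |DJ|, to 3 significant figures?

42.0

D is at the origin; DA runs at -144.1° with length 20.3, so A = (-16.4, -11.9). ∠DAV = 65.9° gives AV at 102° from the x-axis; with |AV| = 8.8, V = (-18.2, -3.29). AV is perpendicular to VE, so VE runs at 11.8°; with |VE| = 17.4, E = (-1.21, 0.269). ∠VEL = 58.4° gives EL at -110° from the x-axis; with |EL| = 17.7, L = (-7.21, -16.4). EL ⟂ LM, so LM runs at 160°; with |LM| = 26.6, M = (-32.2, -7.37). ∠LMJ = 119.8° gives MJ at 100° from the x-axis; with |MJ| = 27.6, J = (-37.0, 19.8). Then |DJ| = |J − D| = 42.0.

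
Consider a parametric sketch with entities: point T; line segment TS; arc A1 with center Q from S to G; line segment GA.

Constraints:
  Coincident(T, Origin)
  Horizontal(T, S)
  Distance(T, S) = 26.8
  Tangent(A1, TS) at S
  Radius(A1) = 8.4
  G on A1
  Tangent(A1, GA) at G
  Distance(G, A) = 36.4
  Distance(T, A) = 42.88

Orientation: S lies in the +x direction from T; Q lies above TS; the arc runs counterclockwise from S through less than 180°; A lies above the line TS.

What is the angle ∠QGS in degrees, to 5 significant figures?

25.061°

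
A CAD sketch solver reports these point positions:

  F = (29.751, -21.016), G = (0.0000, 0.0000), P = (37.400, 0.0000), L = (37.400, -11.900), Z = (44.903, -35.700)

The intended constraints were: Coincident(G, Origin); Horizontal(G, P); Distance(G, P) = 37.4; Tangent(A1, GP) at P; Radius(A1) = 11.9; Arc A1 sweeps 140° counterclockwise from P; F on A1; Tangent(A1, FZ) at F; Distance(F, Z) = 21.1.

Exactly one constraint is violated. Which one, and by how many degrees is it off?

Tangent(A1, FZ) at F — off by 4.10°.

G = (0.00, 0.00) ✓; G.y = 0.00, P.y = 0.00 ✓; |GP| = 37.40 ✓; ∠(LP, PG) = 90.00° ✓; |LP| = 11.90 ✓; bearing(L→F) − bearing(L→P) = 140.0° ✓; |LF| = 11.90 ✓; ∠(LF, FZ) = 94.10° ✗; |FZ| = 21.10 ✓.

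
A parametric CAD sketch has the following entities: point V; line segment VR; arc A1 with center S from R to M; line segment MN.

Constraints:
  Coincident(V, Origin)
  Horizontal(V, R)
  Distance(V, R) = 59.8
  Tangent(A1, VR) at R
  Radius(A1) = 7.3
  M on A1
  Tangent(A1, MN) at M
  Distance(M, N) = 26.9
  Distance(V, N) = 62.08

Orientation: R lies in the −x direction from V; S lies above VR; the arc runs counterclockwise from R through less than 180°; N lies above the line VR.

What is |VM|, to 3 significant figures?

53.0

Checks: |SM| = 7.300 ✓; ∠(SM, MN) = 90.00° ✓; |MN| = 26.90 ✓; |VN| = 62.08 ✓.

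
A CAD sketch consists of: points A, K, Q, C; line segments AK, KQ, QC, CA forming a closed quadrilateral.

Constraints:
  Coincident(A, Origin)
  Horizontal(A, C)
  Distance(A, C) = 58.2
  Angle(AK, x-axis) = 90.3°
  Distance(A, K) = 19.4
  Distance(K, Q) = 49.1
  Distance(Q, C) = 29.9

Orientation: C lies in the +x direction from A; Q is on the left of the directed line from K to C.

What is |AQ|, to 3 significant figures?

55.8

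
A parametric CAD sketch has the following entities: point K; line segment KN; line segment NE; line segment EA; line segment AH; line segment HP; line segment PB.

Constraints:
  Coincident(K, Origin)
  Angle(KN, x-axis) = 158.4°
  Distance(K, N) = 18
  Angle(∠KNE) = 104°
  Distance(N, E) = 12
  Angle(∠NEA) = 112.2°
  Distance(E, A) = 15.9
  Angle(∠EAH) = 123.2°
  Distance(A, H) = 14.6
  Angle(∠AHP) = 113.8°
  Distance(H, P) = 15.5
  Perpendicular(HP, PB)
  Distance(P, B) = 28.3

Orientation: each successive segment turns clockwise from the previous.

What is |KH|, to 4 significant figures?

16.85

K is at the origin; KN runs at 158.4° with length 18.0, so N = (-16.74, 6.626). ∠KNE = 104.0° gives NE at 82.40° from the x-axis; with |NE| = 12.0, E = (-15.15, 18.52). ∠NEA = 112.2° gives EA at 14.60° from the x-axis; with |EA| = 15.9, A = (0.2377, 22.53). ∠EAH = 123.2° gives AH at -42.20° from the x-axis; with |AH| = 14.6, H = (11.05, 12.72). Then |KH| = |H − K| = 16.85.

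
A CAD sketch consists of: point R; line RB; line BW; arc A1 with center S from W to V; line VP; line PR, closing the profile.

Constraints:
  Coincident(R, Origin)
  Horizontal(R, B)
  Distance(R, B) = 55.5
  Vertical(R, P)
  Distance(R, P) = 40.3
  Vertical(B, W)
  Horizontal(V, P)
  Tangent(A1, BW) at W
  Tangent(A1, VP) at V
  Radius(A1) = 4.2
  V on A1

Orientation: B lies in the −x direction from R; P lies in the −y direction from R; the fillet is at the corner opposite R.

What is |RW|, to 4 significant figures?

66.21

R is at the origin; RB is horizontal with |RB| = 55.5 and B on the −x side, so B = (-55.50, 0.000). RP is vertical with |RP| = 40.3 and P on the −y side, so P = (0.000, -40.30). The virtual corner opposite R is at (-55.50, -40.30). A1 meets BW tangentially, so SW is at right angles to BW and A1 meets VP tangentially, so SV is at right angles to VP, with radius 4.2, so the center S sits 4.2 in from both sides at S = (-51.30, -36.10). That places the tangent points at W = (-55.50, -36.10) on BW and V = (-51.30, -40.30) on VP. Then |RW| = |W − R| = 66.21.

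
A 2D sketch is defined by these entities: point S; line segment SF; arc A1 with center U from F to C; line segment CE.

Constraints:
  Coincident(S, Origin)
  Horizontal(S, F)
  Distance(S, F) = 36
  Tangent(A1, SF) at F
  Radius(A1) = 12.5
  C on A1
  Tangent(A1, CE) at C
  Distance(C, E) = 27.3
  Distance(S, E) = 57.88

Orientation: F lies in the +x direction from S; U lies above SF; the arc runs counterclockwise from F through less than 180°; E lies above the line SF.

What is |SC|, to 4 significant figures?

50.61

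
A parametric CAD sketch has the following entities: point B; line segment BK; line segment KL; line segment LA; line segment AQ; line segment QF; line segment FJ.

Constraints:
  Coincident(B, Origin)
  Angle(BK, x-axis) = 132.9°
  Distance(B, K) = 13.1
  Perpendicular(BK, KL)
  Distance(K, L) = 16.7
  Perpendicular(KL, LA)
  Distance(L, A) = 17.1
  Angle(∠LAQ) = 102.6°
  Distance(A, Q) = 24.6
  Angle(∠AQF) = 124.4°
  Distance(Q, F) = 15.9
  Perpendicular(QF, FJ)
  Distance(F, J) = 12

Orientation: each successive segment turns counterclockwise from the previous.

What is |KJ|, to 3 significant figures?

11.1

B is at the origin; BK runs at 132.9° with length 13.1, so K = (-8.92, 9.60). BK is perpendicular to KL, so KL runs at -137°; with |KL| = 16.7, L = (-21.2, -1.77). KL ⟂ LA, so LA runs at -47.1°; with |LA| = 17.1, A = (-9.51, -14.3). ∠LAQ = 102.6° gives AQ at 30.3° from the x-axis; with |AQ| = 24.6, Q = (11.7, -1.89). ∠AQF = 124.4° gives QF at 85.9° from the x-axis; with |QF| = 15.9, F = (12.9, 14.0). QF is perpendicular to FJ, so FJ runs at 176°; with |FJ| = 12.0, J = (0.896, 14.8). Then |KJ| = |J − K| = 11.1.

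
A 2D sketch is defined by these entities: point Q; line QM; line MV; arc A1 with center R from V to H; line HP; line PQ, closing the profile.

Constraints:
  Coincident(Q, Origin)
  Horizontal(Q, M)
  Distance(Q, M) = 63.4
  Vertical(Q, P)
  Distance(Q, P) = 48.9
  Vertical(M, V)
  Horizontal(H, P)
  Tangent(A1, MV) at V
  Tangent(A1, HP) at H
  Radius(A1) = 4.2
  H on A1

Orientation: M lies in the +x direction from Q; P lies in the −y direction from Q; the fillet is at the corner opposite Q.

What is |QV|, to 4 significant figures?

77.57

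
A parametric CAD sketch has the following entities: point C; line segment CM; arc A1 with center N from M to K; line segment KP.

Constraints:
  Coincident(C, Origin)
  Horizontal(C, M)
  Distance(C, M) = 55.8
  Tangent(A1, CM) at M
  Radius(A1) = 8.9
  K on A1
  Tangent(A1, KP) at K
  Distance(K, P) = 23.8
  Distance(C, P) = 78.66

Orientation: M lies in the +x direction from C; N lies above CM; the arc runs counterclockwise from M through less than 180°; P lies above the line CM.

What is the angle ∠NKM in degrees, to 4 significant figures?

57.66°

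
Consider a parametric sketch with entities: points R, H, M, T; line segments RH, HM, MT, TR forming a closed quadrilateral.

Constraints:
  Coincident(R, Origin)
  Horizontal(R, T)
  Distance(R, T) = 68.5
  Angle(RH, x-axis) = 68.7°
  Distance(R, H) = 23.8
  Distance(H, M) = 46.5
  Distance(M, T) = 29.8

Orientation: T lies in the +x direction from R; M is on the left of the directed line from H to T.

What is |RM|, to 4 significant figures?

61.01

R is at the origin; R and T share the same y with |RT| = 68.5 and T in +x, so T = (68.5, 0). RH runs at 68.7° with |RH| = 23.8, so H = (8.645, 22.17). M is determined by |HM| = 46.5 and |MT| = 29.8 together: it lies at the intersection of circle(H, 46.5) and circle(T, 29.8). With |HT| = 63.83, the foot of the radical line on HT is 41.90 from H and the perpendicular offset is √(46.5² − 41.90²) = 20.17. Taking the left-of-HT solution: M = (54.94, 26.54).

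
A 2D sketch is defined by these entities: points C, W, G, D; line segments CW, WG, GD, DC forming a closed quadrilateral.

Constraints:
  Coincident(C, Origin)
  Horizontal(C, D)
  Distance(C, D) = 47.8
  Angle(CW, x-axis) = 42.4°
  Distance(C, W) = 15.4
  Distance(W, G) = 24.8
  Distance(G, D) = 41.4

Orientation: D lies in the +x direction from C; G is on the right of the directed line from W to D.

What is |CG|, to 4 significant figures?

16.87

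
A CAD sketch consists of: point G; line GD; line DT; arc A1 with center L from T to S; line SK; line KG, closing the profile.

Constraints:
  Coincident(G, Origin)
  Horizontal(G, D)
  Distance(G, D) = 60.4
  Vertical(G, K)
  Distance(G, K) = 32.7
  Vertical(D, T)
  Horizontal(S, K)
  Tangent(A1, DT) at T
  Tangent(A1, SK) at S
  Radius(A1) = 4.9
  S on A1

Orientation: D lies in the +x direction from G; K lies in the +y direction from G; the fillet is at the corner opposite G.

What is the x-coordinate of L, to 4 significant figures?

55.50

G is at the origin; G and D share the same y with |GD| = 60.4 and D on the +x side, so D = (60.40, 0.000). G and K share the same x with |GK| = 32.7 and K on the +y side, so K = (0.000, 32.70). The virtual corner opposite G is at (60.40, 32.70). A1 meets DT tangentially, so LT is at right angles to DT and since A1 is tangent to SK there, LS ⟂ SK, with radius 4.9, so the center L sits 4.9 in from both sides at L = (55.50, 27.80). So L.x = 55.50.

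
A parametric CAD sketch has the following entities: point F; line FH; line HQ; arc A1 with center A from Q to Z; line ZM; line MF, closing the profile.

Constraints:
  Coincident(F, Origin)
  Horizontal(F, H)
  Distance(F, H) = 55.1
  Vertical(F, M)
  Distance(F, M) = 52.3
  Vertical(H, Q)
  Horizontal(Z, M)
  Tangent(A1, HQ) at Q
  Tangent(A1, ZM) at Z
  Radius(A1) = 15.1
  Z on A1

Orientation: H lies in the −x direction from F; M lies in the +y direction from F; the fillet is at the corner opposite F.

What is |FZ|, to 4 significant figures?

65.84

The virtual corner opposite F is at (-55.10, 52.30). The tangent condition forces AQ to be normal to HQ and the tangent condition forces AZ to be normal to ZM, with radius 15.1, so the center A sits 15.1 in from both sides at A = (-40.00, 37.20). That places the tangent points at Q = (-55.10, 37.20) on HQ and Z = (-40.00, 52.30) on ZM. Then |FZ| = |Z − F| = 65.84.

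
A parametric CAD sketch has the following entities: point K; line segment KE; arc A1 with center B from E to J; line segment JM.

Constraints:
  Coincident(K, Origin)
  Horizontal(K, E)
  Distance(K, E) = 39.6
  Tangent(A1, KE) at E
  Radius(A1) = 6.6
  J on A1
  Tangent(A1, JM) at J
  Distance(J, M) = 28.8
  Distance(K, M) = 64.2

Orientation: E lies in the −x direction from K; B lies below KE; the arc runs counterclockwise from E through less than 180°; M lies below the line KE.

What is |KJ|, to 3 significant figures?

45.9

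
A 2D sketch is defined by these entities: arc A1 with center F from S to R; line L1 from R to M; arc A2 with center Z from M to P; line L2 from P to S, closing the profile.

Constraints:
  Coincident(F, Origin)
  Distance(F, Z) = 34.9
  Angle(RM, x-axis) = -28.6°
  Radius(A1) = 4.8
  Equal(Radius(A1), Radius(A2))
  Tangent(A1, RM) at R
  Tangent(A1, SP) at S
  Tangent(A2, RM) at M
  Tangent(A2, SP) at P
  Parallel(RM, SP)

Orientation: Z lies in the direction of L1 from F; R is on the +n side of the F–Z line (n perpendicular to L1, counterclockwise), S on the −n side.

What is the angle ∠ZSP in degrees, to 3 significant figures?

7.83°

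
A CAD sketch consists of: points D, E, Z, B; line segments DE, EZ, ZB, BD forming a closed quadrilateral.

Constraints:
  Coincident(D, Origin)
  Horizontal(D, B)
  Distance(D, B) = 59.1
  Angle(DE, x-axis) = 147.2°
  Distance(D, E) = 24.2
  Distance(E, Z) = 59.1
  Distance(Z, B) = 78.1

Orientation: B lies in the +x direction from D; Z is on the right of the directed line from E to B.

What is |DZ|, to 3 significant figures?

44.4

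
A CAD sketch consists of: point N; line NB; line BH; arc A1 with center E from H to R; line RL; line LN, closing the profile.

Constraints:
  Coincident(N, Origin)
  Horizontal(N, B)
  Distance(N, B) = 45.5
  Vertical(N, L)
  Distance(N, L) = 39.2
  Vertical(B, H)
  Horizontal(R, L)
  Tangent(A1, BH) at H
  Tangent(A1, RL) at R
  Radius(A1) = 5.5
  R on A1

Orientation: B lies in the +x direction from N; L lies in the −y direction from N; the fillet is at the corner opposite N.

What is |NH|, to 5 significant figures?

56.621

N is at the origin; N and B share the same y with |NB| = 45.5 and B on the +x side, so B = (45.500, 0.0000). N and L share the same x with |NL| = 39.2 and L on the −y side, so L = (0.0000, -39.200). The virtual corner opposite N is at (45.500, -39.200). The tangent condition forces EH to be normal to BH and since A1 is tangent to RL there, ER ⟂ RL, with radius 5.5, so the center E sits 5.5 in from both sides at E = (40.000, -33.700). That places the tangent points at H = (45.500, -33.700) on BH and R = (40.000, -39.200) on RL. Then |NH| = |H − N| = 56.621.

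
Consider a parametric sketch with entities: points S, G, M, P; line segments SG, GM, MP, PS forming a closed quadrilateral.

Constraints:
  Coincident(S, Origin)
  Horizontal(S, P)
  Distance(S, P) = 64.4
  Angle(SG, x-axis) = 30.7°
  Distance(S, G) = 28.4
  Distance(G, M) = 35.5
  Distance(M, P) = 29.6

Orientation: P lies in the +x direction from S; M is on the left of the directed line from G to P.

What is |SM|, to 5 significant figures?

63.775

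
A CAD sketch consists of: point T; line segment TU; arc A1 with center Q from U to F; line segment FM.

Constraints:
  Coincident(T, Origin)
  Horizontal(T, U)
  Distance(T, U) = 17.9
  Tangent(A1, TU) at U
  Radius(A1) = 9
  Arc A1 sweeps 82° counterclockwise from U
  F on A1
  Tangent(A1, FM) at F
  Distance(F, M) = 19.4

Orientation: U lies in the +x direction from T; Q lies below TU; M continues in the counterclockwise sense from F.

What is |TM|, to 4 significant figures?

27.68

T is at the origin; T and U share the same y with |TU| = 17.9 and U on the +x side, so U = (17.90, 0.000). Since A1 is tangent to TU there, QU ⟂ TU, so Q = U + (0, -9) = (17.90, -9.000). On A1, U sits at bearing 90° from Q; an 82° counterclockwise sweep puts F at bearing 172°, so F = Q + 9.0·(cos 172°, sin 172°) = (8.988, -7.747). A1 meets FM tangentially, so QF is at right angles to FM, so FM runs along (−sin 172°, cos 172°); with |FM| = 19.4, M = (6.288, -26.96). Then |TM| = |M − T| = 27.68.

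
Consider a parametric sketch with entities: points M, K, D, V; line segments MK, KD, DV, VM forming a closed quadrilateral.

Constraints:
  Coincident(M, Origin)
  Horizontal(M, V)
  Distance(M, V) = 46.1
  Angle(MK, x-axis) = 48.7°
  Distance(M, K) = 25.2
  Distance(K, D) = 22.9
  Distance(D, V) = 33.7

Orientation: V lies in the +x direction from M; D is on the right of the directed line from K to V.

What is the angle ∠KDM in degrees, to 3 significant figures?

84.2°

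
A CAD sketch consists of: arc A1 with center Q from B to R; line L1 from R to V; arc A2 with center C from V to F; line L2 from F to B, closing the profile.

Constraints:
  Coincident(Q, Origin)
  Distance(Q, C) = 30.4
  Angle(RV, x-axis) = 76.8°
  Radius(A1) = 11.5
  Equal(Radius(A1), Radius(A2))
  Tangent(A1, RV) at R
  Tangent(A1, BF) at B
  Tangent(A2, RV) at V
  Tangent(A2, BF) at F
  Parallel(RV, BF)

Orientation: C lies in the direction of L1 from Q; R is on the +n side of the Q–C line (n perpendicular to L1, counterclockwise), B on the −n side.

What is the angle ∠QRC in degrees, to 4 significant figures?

69.28°

Q is at the origin and C lies 30.4 along u from Q, so C = 30.4·u = (6.942, 29.60). Tangency of A1 to both parallel lines with radius 11.5 puts R and B at Q ± 11.5·n: R = (-11.20, 2.626), B = (11.20, -2.626). Then cos ∠QRC = RQ·RC / (|RQ||RC|), giving 69.28°.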